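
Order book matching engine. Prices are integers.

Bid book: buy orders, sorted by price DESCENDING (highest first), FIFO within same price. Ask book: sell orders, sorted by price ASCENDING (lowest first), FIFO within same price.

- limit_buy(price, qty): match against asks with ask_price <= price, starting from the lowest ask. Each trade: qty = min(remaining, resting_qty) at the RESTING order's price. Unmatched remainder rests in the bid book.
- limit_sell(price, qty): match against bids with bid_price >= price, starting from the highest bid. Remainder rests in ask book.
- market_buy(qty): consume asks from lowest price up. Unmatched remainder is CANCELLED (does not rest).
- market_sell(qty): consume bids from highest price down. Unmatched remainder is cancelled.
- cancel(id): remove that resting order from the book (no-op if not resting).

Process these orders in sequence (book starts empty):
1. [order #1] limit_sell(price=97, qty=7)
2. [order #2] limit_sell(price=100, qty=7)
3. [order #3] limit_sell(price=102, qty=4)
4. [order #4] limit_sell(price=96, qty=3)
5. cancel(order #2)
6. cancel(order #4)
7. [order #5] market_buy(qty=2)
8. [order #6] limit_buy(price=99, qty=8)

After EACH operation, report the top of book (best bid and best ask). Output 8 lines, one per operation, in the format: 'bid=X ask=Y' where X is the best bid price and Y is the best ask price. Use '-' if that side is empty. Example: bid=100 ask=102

Answer: bid=- ask=97
bid=- ask=97
bid=- ask=97
bid=- ask=96
bid=- ask=96
bid=- ask=97
bid=- ask=97
bid=99 ask=102

Derivation:
After op 1 [order #1] limit_sell(price=97, qty=7): fills=none; bids=[-] asks=[#1:7@97]
After op 2 [order #2] limit_sell(price=100, qty=7): fills=none; bids=[-] asks=[#1:7@97 #2:7@100]
After op 3 [order #3] limit_sell(price=102, qty=4): fills=none; bids=[-] asks=[#1:7@97 #2:7@100 #3:4@102]
After op 4 [order #4] limit_sell(price=96, qty=3): fills=none; bids=[-] asks=[#4:3@96 #1:7@97 #2:7@100 #3:4@102]
After op 5 cancel(order #2): fills=none; bids=[-] asks=[#4:3@96 #1:7@97 #3:4@102]
After op 6 cancel(order #4): fills=none; bids=[-] asks=[#1:7@97 #3:4@102]
After op 7 [order #5] market_buy(qty=2): fills=#5x#1:2@97; bids=[-] asks=[#1:5@97 #3:4@102]
After op 8 [order #6] limit_buy(price=99, qty=8): fills=#6x#1:5@97; bids=[#6:3@99] asks=[#3:4@102]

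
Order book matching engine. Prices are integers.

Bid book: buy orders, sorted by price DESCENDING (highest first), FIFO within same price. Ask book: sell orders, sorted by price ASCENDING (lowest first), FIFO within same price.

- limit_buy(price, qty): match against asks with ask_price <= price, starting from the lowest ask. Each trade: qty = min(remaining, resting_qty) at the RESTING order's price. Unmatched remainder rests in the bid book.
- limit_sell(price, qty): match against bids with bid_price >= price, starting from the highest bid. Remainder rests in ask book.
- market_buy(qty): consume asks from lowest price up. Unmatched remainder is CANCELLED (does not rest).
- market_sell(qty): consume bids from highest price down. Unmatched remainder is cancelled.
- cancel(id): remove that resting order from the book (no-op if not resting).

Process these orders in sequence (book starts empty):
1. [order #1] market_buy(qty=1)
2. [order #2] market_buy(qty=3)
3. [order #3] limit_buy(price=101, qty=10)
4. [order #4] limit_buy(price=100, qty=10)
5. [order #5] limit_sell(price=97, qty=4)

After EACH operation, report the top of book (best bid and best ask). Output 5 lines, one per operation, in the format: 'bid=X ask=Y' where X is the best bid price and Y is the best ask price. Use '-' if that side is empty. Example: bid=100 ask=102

After op 1 [order #1] market_buy(qty=1): fills=none; bids=[-] asks=[-]
After op 2 [order #2] market_buy(qty=3): fills=none; bids=[-] asks=[-]
After op 3 [order #3] limit_buy(price=101, qty=10): fills=none; bids=[#3:10@101] asks=[-]
After op 4 [order #4] limit_buy(price=100, qty=10): fills=none; bids=[#3:10@101 #4:10@100] asks=[-]
After op 5 [order #5] limit_sell(price=97, qty=4): fills=#3x#5:4@101; bids=[#3:6@101 #4:10@100] asks=[-]

Answer: bid=- ask=-
bid=- ask=-
bid=101 ask=-
bid=101 ask=-
bid=101 ask=-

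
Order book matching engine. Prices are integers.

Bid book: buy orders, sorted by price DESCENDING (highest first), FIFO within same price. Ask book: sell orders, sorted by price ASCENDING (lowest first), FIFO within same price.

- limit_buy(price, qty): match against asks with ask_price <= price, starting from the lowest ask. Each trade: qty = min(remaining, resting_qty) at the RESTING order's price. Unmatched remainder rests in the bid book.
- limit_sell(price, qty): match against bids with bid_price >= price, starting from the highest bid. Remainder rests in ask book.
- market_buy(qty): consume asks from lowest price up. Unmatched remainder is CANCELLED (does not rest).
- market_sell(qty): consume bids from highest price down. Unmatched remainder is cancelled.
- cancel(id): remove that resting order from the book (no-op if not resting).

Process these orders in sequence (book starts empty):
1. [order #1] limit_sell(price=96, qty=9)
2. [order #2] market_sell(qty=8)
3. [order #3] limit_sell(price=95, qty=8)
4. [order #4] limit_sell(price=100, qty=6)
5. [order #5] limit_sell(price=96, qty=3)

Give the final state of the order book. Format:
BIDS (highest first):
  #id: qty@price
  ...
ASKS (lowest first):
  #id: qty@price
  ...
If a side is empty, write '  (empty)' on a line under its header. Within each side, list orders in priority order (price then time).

After op 1 [order #1] limit_sell(price=96, qty=9): fills=none; bids=[-] asks=[#1:9@96]
After op 2 [order #2] market_sell(qty=8): fills=none; bids=[-] asks=[#1:9@96]
After op 3 [order #3] limit_sell(price=95, qty=8): fills=none; bids=[-] asks=[#3:8@95 #1:9@96]
After op 4 [order #4] limit_sell(price=100, qty=6): fills=none; bids=[-] asks=[#3:8@95 #1:9@96 #4:6@100]
After op 5 [order #5] limit_sell(price=96, qty=3): fills=none; bids=[-] asks=[#3:8@95 #1:9@96 #5:3@96 #4:6@100]

Answer: BIDS (highest first):
  (empty)
ASKS (lowest first):
  #3: 8@95
  #1: 9@96
  #5: 3@96
  #4: 6@100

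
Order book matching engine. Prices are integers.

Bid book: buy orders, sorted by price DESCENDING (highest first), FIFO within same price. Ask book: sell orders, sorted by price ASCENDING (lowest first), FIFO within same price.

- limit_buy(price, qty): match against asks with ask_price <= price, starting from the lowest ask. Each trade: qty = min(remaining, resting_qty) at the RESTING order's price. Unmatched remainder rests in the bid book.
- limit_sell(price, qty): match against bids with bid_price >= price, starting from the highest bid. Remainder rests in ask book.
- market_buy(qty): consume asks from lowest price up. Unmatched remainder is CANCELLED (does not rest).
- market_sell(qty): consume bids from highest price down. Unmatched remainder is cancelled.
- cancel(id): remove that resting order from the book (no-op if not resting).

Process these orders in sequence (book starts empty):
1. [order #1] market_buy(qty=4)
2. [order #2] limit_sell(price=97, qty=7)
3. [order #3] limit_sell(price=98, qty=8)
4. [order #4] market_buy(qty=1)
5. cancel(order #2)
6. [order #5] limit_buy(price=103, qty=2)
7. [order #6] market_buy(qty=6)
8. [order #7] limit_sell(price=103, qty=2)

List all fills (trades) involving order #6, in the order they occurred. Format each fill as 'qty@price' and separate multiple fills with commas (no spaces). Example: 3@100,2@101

After op 1 [order #1] market_buy(qty=4): fills=none; bids=[-] asks=[-]
After op 2 [order #2] limit_sell(price=97, qty=7): fills=none; bids=[-] asks=[#2:7@97]
After op 3 [order #3] limit_sell(price=98, qty=8): fills=none; bids=[-] asks=[#2:7@97 #3:8@98]
After op 4 [order #4] market_buy(qty=1): fills=#4x#2:1@97; bids=[-] asks=[#2:6@97 #3:8@98]
After op 5 cancel(order #2): fills=none; bids=[-] asks=[#3:8@98]
After op 6 [order #5] limit_buy(price=103, qty=2): fills=#5x#3:2@98; bids=[-] asks=[#3:6@98]
After op 7 [order #6] market_buy(qty=6): fills=#6x#3:6@98; bids=[-] asks=[-]
After op 8 [order #7] limit_sell(price=103, qty=2): fills=none; bids=[-] asks=[#7:2@103]

Answer: 6@98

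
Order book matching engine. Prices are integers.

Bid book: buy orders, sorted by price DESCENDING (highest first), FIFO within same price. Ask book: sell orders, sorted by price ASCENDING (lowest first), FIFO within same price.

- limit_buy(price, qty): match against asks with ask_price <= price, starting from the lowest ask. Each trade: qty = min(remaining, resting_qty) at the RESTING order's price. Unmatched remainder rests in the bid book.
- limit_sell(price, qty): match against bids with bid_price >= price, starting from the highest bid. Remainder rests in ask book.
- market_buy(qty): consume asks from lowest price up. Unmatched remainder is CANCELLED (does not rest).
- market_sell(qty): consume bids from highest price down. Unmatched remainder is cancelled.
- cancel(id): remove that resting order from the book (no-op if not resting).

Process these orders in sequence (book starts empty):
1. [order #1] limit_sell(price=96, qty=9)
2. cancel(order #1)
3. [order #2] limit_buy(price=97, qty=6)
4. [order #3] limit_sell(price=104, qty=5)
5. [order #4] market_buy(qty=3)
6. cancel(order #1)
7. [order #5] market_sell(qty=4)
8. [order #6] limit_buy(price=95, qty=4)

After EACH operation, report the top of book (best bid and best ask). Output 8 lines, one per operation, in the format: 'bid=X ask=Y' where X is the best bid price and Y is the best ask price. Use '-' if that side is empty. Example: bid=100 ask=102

Answer: bid=- ask=96
bid=- ask=-
bid=97 ask=-
bid=97 ask=104
bid=97 ask=104
bid=97 ask=104
bid=97 ask=104
bid=97 ask=104

Derivation:
After op 1 [order #1] limit_sell(price=96, qty=9): fills=none; bids=[-] asks=[#1:9@96]
After op 2 cancel(order #1): fills=none; bids=[-] asks=[-]
After op 3 [order #2] limit_buy(price=97, qty=6): fills=none; bids=[#2:6@97] asks=[-]
After op 4 [order #3] limit_sell(price=104, qty=5): fills=none; bids=[#2:6@97] asks=[#3:5@104]
After op 5 [order #4] market_buy(qty=3): fills=#4x#3:3@104; bids=[#2:6@97] asks=[#3:2@104]
After op 6 cancel(order #1): fills=none; bids=[#2:6@97] asks=[#3:2@104]
After op 7 [order #5] market_sell(qty=4): fills=#2x#5:4@97; bids=[#2:2@97] asks=[#3:2@104]
After op 8 [order #6] limit_buy(price=95, qty=4): fills=none; bids=[#2:2@97 #6:4@95] asks=[#3:2@104]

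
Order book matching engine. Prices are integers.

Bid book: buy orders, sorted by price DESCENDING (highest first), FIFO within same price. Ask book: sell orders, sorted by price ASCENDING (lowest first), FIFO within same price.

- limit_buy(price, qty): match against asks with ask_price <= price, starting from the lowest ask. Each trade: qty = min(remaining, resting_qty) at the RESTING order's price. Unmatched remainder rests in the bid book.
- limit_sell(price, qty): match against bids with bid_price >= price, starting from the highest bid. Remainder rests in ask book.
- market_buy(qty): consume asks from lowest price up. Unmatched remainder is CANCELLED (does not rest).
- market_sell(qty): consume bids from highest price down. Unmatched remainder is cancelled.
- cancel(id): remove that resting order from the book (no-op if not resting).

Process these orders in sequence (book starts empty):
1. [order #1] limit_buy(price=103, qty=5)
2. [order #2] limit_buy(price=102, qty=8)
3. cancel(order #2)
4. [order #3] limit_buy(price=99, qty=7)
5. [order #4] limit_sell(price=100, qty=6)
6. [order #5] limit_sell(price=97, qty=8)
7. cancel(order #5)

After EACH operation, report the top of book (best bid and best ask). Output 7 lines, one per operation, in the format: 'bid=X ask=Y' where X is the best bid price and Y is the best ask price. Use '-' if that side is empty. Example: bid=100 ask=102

After op 1 [order #1] limit_buy(price=103, qty=5): fills=none; bids=[#1:5@103] asks=[-]
After op 2 [order #2] limit_buy(price=102, qty=8): fills=none; bids=[#1:5@103 #2:8@102] asks=[-]
After op 3 cancel(order #2): fills=none; bids=[#1:5@103] asks=[-]
After op 4 [order #3] limit_buy(price=99, qty=7): fills=none; bids=[#1:5@103 #3:7@99] asks=[-]
After op 5 [order #4] limit_sell(price=100, qty=6): fills=#1x#4:5@103; bids=[#3:7@99] asks=[#4:1@100]
After op 6 [order #5] limit_sell(price=97, qty=8): fills=#3x#5:7@99; bids=[-] asks=[#5:1@97 #4:1@100]
After op 7 cancel(order #5): fills=none; bids=[-] asks=[#4:1@100]

Answer: bid=103 ask=-
bid=103 ask=-
bid=103 ask=-
bid=103 ask=-
bid=99 ask=100
bid=- ask=97
bid=- ask=100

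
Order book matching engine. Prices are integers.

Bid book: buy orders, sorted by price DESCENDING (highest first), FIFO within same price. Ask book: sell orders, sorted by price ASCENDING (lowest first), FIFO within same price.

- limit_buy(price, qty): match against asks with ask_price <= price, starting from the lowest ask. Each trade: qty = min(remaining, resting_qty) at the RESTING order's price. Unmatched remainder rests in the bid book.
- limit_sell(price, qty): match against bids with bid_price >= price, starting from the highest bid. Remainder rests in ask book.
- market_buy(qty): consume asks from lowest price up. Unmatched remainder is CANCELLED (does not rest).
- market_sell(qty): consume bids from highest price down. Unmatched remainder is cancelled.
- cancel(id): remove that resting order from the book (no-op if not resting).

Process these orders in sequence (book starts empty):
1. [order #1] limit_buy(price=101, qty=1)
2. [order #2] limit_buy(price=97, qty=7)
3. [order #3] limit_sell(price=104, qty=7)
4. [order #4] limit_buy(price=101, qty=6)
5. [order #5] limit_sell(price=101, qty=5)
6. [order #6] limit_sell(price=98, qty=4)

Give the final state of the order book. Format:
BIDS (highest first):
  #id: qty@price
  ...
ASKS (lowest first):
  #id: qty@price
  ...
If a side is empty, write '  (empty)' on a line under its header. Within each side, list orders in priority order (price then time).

After op 1 [order #1] limit_buy(price=101, qty=1): fills=none; bids=[#1:1@101] asks=[-]
After op 2 [order #2] limit_buy(price=97, qty=7): fills=none; bids=[#1:1@101 #2:7@97] asks=[-]
After op 3 [order #3] limit_sell(price=104, qty=7): fills=none; bids=[#1:1@101 #2:7@97] asks=[#3:7@104]
After op 4 [order #4] limit_buy(price=101, qty=6): fills=none; bids=[#1:1@101 #4:6@101 #2:7@97] asks=[#3:7@104]
After op 5 [order #5] limit_sell(price=101, qty=5): fills=#1x#5:1@101 #4x#5:4@101; bids=[#4:2@101 #2:7@97] asks=[#3:7@104]
After op 6 [order #6] limit_sell(price=98, qty=4): fills=#4x#6:2@101; bids=[#2:7@97] asks=[#6:2@98 #3:7@104]

Answer: BIDS (highest first):
  #2: 7@97
ASKS (lowest first):
  #6: 2@98
  #3: 7@104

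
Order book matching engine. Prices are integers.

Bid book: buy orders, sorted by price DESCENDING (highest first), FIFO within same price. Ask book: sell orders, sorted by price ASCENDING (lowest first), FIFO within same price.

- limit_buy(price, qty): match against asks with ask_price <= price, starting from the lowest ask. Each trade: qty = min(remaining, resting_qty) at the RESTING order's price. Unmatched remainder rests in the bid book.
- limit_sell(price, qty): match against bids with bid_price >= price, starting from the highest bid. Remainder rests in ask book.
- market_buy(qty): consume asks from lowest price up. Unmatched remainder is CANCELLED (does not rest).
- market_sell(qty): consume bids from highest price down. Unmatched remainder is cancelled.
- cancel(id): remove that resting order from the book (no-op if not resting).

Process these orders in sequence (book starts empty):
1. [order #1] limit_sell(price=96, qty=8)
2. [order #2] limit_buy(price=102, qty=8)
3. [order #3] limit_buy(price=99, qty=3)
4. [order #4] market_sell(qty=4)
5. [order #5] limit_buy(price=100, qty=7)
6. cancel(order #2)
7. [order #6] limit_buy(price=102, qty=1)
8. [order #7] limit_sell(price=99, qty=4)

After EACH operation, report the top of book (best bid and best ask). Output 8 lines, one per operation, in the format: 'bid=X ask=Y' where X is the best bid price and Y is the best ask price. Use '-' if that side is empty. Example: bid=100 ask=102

After op 1 [order #1] limit_sell(price=96, qty=8): fills=none; bids=[-] asks=[#1:8@96]
After op 2 [order #2] limit_buy(price=102, qty=8): fills=#2x#1:8@96; bids=[-] asks=[-]
After op 3 [order #3] limit_buy(price=99, qty=3): fills=none; bids=[#3:3@99] asks=[-]
After op 4 [order #4] market_sell(qty=4): fills=#3x#4:3@99; bids=[-] asks=[-]
After op 5 [order #5] limit_buy(price=100, qty=7): fills=none; bids=[#5:7@100] asks=[-]
After op 6 cancel(order #2): fills=none; bids=[#5:7@100] asks=[-]
After op 7 [order #6] limit_buy(price=102, qty=1): fills=none; bids=[#6:1@102 #5:7@100] asks=[-]
After op 8 [order #7] limit_sell(price=99, qty=4): fills=#6x#7:1@102 #5x#7:3@100; bids=[#5:4@100] asks=[-]

Answer: bid=- ask=96
bid=- ask=-
bid=99 ask=-
bid=- ask=-
bid=100 ask=-
bid=100 ask=-
bid=102 ask=-
bid=100 ask=-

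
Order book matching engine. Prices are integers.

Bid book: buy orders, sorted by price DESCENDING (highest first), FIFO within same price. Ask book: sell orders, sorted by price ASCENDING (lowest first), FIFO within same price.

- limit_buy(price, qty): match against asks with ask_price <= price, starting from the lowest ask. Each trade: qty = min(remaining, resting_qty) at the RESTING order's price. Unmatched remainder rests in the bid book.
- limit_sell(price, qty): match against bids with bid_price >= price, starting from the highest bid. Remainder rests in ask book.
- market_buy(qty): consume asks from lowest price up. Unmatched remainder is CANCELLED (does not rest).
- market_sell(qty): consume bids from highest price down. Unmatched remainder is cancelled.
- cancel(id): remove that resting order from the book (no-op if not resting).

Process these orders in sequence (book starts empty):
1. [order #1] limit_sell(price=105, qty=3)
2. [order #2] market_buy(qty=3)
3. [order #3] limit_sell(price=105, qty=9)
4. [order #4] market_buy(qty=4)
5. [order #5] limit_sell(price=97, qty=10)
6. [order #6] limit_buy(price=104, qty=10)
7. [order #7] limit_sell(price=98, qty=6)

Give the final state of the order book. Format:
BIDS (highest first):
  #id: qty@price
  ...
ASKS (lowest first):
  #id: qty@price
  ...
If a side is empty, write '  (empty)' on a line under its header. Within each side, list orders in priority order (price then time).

After op 1 [order #1] limit_sell(price=105, qty=3): fills=none; bids=[-] asks=[#1:3@105]
After op 2 [order #2] market_buy(qty=3): fills=#2x#1:3@105; bids=[-] asks=[-]
After op 3 [order #3] limit_sell(price=105, qty=9): fills=none; bids=[-] asks=[#3:9@105]
After op 4 [order #4] market_buy(qty=4): fills=#4x#3:4@105; bids=[-] asks=[#3:5@105]
After op 5 [order #5] limit_sell(price=97, qty=10): fills=none; bids=[-] asks=[#5:10@97 #3:5@105]
After op 6 [order #6] limit_buy(price=104, qty=10): fills=#6x#5:10@97; bids=[-] asks=[#3:5@105]
After op 7 [order #7] limit_sell(price=98, qty=6): fills=none; bids=[-] asks=[#7:6@98 #3:5@105]

Answer: BIDS (highest first):
  (empty)
ASKS (lowest first):
  #7: 6@98
  #3: 5@105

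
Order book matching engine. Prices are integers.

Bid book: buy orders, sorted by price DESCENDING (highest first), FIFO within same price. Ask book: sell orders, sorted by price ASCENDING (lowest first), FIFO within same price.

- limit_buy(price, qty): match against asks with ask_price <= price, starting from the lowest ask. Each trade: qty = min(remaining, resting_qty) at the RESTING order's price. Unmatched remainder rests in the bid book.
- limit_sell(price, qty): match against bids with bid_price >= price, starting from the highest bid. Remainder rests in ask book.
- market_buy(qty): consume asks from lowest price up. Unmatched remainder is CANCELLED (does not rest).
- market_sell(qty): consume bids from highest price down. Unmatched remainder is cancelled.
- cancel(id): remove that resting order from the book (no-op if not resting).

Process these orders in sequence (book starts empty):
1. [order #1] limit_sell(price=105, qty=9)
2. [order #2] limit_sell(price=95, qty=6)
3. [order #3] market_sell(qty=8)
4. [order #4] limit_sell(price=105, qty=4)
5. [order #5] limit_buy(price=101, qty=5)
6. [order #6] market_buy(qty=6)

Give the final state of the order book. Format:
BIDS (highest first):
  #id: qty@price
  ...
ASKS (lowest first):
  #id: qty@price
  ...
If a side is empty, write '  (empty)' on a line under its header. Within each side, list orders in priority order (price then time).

After op 1 [order #1] limit_sell(price=105, qty=9): fills=none; bids=[-] asks=[#1:9@105]
After op 2 [order #2] limit_sell(price=95, qty=6): fills=none; bids=[-] asks=[#2:6@95 #1:9@105]
After op 3 [order #3] market_sell(qty=8): fills=none; bids=[-] asks=[#2:6@95 #1:9@105]
After op 4 [order #4] limit_sell(price=105, qty=4): fills=none; bids=[-] asks=[#2:6@95 #1:9@105 #4:4@105]
After op 5 [order #5] limit_buy(price=101, qty=5): fills=#5x#2:5@95; bids=[-] asks=[#2:1@95 #1:9@105 #4:4@105]
After op 6 [order #6] market_buy(qty=6): fills=#6x#2:1@95 #6x#1:5@105; bids=[-] asks=[#1:4@105 #4:4@105]

Answer: BIDS (highest first):
  (empty)
ASKS (lowest first):
  #1: 4@105
  #4: 4@105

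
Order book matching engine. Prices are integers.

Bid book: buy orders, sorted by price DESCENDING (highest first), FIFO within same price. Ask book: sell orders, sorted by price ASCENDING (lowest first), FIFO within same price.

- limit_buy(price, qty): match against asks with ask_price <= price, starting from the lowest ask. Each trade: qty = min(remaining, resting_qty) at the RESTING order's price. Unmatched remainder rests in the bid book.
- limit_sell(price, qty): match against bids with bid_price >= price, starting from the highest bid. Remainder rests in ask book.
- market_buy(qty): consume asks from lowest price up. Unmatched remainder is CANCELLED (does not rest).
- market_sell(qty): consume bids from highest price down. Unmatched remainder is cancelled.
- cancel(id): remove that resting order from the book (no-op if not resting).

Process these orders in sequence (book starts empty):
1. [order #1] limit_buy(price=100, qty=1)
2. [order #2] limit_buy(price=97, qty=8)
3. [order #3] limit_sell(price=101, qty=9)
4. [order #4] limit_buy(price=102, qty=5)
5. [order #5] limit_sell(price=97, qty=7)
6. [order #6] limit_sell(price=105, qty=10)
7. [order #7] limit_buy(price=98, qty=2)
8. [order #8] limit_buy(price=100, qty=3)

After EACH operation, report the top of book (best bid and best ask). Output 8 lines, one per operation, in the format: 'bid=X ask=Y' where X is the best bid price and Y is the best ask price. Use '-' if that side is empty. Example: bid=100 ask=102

After op 1 [order #1] limit_buy(price=100, qty=1): fills=none; bids=[#1:1@100] asks=[-]
After op 2 [order #2] limit_buy(price=97, qty=8): fills=none; bids=[#1:1@100 #2:8@97] asks=[-]
After op 3 [order #3] limit_sell(price=101, qty=9): fills=none; bids=[#1:1@100 #2:8@97] asks=[#3:9@101]
After op 4 [order #4] limit_buy(price=102, qty=5): fills=#4x#3:5@101; bids=[#1:1@100 #2:8@97] asks=[#3:4@101]
After op 5 [order #5] limit_sell(price=97, qty=7): fills=#1x#5:1@100 #2x#5:6@97; bids=[#2:2@97] asks=[#3:4@101]
After op 6 [order #6] limit_sell(price=105, qty=10): fills=none; bids=[#2:2@97] asks=[#3:4@101 #6:10@105]
After op 7 [order #7] limit_buy(price=98, qty=2): fills=none; bids=[#7:2@98 #2:2@97] asks=[#3:4@101 #6:10@105]
After op 8 [order #8] limit_buy(price=100, qty=3): fills=none; bids=[#8:3@100 #7:2@98 #2:2@97] asks=[#3:4@101 #6:10@105]

Answer: bid=100 ask=-
bid=100 ask=-
bid=100 ask=101
bid=100 ask=101
bid=97 ask=101
bid=97 ask=101
bid=98 ask=101
bid=100 ask=101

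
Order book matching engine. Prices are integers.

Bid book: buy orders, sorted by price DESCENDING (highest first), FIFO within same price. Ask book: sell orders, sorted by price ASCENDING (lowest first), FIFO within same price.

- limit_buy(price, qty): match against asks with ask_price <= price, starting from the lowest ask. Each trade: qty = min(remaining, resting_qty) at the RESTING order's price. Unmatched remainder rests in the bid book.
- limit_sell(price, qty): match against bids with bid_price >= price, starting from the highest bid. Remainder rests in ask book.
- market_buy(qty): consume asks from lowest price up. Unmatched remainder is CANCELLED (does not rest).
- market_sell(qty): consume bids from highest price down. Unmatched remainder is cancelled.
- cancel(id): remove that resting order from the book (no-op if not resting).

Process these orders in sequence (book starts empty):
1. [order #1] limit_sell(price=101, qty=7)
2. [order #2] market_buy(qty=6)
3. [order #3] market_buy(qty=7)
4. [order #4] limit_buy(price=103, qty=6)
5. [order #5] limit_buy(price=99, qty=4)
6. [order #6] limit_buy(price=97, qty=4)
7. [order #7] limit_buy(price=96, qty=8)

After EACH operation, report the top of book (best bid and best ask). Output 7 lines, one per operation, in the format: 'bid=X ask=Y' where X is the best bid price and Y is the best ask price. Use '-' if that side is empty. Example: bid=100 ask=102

Answer: bid=- ask=101
bid=- ask=101
bid=- ask=-
bid=103 ask=-
bid=103 ask=-
bid=103 ask=-
bid=103 ask=-

Derivation:
After op 1 [order #1] limit_sell(price=101, qty=7): fills=none; bids=[-] asks=[#1:7@101]
After op 2 [order #2] market_buy(qty=6): fills=#2x#1:6@101; bids=[-] asks=[#1:1@101]
After op 3 [order #3] market_buy(qty=7): fills=#3x#1:1@101; bids=[-] asks=[-]
After op 4 [order #4] limit_buy(price=103, qty=6): fills=none; bids=[#4:6@103] asks=[-]
After op 5 [order #5] limit_buy(price=99, qty=4): fills=none; bids=[#4:6@103 #5:4@99] asks=[-]
After op 6 [order #6] limit_buy(price=97, qty=4): fills=none; bids=[#4:6@103 #5:4@99 #6:4@97] asks=[-]
After op 7 [order #7] limit_buy(price=96, qty=8): fills=none; bids=[#4:6@103 #5:4@99 #6:4@97 #7:8@96] asks=[-]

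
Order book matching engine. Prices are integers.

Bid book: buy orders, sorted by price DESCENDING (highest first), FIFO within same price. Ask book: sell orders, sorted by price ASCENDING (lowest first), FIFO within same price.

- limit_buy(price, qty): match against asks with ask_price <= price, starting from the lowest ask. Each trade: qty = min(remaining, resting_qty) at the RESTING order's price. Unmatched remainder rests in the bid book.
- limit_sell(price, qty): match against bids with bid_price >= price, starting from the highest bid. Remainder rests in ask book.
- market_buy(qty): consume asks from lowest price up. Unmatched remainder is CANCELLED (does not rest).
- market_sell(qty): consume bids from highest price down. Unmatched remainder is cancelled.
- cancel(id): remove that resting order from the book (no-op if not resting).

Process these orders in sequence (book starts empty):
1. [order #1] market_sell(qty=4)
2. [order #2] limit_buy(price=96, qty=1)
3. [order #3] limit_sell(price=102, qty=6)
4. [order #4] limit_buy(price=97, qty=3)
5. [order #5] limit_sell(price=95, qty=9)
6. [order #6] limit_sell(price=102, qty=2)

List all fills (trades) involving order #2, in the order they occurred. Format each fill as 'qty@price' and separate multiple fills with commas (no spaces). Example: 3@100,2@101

After op 1 [order #1] market_sell(qty=4): fills=none; bids=[-] asks=[-]
After op 2 [order #2] limit_buy(price=96, qty=1): fills=none; bids=[#2:1@96] asks=[-]
After op 3 [order #3] limit_sell(price=102, qty=6): fills=none; bids=[#2:1@96] asks=[#3:6@102]
After op 4 [order #4] limit_buy(price=97, qty=3): fills=none; bids=[#4:3@97 #2:1@96] asks=[#3:6@102]
After op 5 [order #5] limit_sell(price=95, qty=9): fills=#4x#5:3@97 #2x#5:1@96; bids=[-] asks=[#5:5@95 #3:6@102]
After op 6 [order #6] limit_sell(price=102, qty=2): fills=none; bids=[-] asks=[#5:5@95 #3:6@102 #6:2@102]

Answer: 1@96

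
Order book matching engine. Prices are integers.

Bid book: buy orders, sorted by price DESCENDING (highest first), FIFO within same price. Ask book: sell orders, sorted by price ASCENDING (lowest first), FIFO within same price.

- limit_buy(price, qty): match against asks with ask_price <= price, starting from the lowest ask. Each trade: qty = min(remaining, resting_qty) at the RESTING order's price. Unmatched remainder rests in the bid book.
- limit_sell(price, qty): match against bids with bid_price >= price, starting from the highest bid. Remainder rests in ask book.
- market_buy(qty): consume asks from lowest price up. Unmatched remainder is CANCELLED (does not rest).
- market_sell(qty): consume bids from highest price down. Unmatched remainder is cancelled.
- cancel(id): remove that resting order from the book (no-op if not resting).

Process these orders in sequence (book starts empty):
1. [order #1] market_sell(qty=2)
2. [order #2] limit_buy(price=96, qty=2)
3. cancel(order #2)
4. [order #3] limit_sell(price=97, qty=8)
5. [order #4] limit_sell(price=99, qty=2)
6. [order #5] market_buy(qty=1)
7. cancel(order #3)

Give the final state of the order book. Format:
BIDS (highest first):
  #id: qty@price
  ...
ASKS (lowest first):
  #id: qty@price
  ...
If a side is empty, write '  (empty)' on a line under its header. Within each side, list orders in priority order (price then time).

Answer: BIDS (highest first):
  (empty)
ASKS (lowest first):
  #4: 2@99

Derivation:
After op 1 [order #1] market_sell(qty=2): fills=none; bids=[-] asks=[-]
After op 2 [order #2] limit_buy(price=96, qty=2): fills=none; bids=[#2:2@96] asks=[-]
After op 3 cancel(order #2): fills=none; bids=[-] asks=[-]
After op 4 [order #3] limit_sell(price=97, qty=8): fills=none; bids=[-] asks=[#3:8@97]
After op 5 [order #4] limit_sell(price=99, qty=2): fills=none; bids=[-] asks=[#3:8@97 #4:2@99]
After op 6 [order #5] market_buy(qty=1): fills=#5x#3:1@97; bids=[-] asks=[#3:7@97 #4:2@99]
After op 7 cancel(order #3): fills=none; bids=[-] asks=[#4:2@99]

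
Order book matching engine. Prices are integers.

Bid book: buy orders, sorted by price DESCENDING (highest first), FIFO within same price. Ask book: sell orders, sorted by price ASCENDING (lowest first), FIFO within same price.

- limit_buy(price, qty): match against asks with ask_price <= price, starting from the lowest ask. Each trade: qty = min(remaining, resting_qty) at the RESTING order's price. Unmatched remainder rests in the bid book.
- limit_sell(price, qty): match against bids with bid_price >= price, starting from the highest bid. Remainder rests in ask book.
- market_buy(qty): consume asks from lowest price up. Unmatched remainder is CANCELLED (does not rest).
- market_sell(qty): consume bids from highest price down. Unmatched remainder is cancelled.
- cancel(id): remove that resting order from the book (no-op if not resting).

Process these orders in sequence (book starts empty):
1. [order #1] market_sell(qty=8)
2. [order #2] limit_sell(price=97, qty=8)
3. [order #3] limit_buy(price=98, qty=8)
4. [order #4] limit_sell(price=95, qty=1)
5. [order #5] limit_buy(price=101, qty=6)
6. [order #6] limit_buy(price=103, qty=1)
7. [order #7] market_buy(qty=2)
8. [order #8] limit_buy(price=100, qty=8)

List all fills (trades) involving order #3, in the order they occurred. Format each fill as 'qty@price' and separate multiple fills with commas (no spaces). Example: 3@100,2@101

Answer: 8@97

Derivation:
After op 1 [order #1] market_sell(qty=8): fills=none; bids=[-] asks=[-]
After op 2 [order #2] limit_sell(price=97, qty=8): fills=none; bids=[-] asks=[#2:8@97]
After op 3 [order #3] limit_buy(price=98, qty=8): fills=#3x#2:8@97; bids=[-] asks=[-]
After op 4 [order #4] limit_sell(price=95, qty=1): fills=none; bids=[-] asks=[#4:1@95]
After op 5 [order #5] limit_buy(price=101, qty=6): fills=#5x#4:1@95; bids=[#5:5@101] asks=[-]
After op 6 [order #6] limit_buy(price=103, qty=1): fills=none; bids=[#6:1@103 #5:5@101] asks=[-]
After op 7 [order #7] market_buy(qty=2): fills=none; bids=[#6:1@103 #5:5@101] asks=[-]
After op 8 [order #8] limit_buy(price=100, qty=8): fills=none; bids=[#6:1@103 #5:5@101 #8:8@100] asks=[-]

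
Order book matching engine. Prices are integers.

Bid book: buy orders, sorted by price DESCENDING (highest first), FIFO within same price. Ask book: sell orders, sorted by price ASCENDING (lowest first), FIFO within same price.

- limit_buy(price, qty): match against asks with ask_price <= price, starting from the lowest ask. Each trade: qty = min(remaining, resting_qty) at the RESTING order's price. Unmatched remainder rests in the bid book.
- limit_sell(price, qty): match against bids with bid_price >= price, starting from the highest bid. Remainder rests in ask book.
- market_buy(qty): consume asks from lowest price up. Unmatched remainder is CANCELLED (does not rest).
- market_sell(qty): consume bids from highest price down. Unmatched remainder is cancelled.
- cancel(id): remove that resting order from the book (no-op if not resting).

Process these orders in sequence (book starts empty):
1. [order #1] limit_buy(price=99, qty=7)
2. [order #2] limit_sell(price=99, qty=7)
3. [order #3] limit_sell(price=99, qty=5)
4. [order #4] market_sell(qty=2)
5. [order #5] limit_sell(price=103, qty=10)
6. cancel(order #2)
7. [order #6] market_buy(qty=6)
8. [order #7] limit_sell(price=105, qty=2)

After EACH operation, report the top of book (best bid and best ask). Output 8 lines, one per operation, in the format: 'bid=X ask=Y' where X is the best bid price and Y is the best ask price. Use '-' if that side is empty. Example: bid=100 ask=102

After op 1 [order #1] limit_buy(price=99, qty=7): fills=none; bids=[#1:7@99] asks=[-]
After op 2 [order #2] limit_sell(price=99, qty=7): fills=#1x#2:7@99; bids=[-] asks=[-]
After op 3 [order #3] limit_sell(price=99, qty=5): fills=none; bids=[-] asks=[#3:5@99]
After op 4 [order #4] market_sell(qty=2): fills=none; bids=[-] asks=[#3:5@99]
After op 5 [order #5] limit_sell(price=103, qty=10): fills=none; bids=[-] asks=[#3:5@99 #5:10@103]
After op 6 cancel(order #2): fills=none; bids=[-] asks=[#3:5@99 #5:10@103]
After op 7 [order #6] market_buy(qty=6): fills=#6x#3:5@99 #6x#5:1@103; bids=[-] asks=[#5:9@103]
After op 8 [order #7] limit_sell(price=105, qty=2): fills=none; bids=[-] asks=[#5:9@103 #7:2@105]

Answer: bid=99 ask=-
bid=- ask=-
bid=- ask=99
bid=- ask=99
bid=- ask=99
bid=- ask=99
bid=- ask=103
bid=- ask=103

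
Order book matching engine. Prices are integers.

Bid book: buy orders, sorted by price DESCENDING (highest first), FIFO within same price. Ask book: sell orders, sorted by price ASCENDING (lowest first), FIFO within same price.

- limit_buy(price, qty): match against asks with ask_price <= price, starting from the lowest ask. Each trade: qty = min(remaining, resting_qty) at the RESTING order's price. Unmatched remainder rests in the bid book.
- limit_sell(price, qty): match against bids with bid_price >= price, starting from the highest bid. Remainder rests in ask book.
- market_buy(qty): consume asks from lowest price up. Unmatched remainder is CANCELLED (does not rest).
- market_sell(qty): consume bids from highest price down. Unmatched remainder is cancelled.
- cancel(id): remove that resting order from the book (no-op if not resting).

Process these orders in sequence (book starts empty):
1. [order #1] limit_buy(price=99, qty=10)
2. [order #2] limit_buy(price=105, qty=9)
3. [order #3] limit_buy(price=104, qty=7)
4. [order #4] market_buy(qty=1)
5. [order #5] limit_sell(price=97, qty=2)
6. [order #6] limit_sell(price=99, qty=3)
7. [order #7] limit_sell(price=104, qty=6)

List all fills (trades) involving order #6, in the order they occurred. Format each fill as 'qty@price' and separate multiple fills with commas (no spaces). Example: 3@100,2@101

After op 1 [order #1] limit_buy(price=99, qty=10): fills=none; bids=[#1:10@99] asks=[-]
After op 2 [order #2] limit_buy(price=105, qty=9): fills=none; bids=[#2:9@105 #1:10@99] asks=[-]
After op 3 [order #3] limit_buy(price=104, qty=7): fills=none; bids=[#2:9@105 #3:7@104 #1:10@99] asks=[-]
After op 4 [order #4] market_buy(qty=1): fills=none; bids=[#2:9@105 #3:7@104 #1:10@99] asks=[-]
After op 5 [order #5] limit_sell(price=97, qty=2): fills=#2x#5:2@105; bids=[#2:7@105 #3:7@104 #1:10@99] asks=[-]
After op 6 [order #6] limit_sell(price=99, qty=3): fills=#2x#6:3@105; bids=[#2:4@105 #3:7@104 #1:10@99] asks=[-]
After op 7 [order #7] limit_sell(price=104, qty=6): fills=#2x#7:4@105 #3x#7:2@104; bids=[#3:5@104 #1:10@99] asks=[-]

Answer: 3@105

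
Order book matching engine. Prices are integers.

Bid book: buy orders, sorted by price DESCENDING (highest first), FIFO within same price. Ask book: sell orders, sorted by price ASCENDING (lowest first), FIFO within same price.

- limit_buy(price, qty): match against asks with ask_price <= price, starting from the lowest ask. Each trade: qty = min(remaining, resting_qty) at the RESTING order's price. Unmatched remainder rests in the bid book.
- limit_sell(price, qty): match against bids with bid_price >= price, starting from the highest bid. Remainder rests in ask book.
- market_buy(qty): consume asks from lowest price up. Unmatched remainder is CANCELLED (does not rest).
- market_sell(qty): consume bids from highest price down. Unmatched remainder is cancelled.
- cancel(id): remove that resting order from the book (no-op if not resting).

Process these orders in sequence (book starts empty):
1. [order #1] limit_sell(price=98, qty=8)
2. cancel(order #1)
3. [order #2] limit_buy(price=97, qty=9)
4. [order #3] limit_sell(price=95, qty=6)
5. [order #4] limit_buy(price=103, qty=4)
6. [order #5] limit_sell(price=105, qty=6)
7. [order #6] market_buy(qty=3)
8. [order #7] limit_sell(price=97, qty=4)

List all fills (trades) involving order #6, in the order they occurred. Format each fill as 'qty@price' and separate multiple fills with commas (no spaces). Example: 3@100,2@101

Answer: 3@105

Derivation:
After op 1 [order #1] limit_sell(price=98, qty=8): fills=none; bids=[-] asks=[#1:8@98]
After op 2 cancel(order #1): fills=none; bids=[-] asks=[-]
After op 3 [order #2] limit_buy(price=97, qty=9): fills=none; bids=[#2:9@97] asks=[-]
After op 4 [order #3] limit_sell(price=95, qty=6): fills=#2x#3:6@97; bids=[#2:3@97] asks=[-]
After op 5 [order #4] limit_buy(price=103, qty=4): fills=none; bids=[#4:4@103 #2:3@97] asks=[-]
After op 6 [order #5] limit_sell(price=105, qty=6): fills=none; bids=[#4:4@103 #2:3@97] asks=[#5:6@105]
After op 7 [order #6] market_buy(qty=3): fills=#6x#5:3@105; bids=[#4:4@103 #2:3@97] asks=[#5:3@105]
After op 8 [order #7] limit_sell(price=97, qty=4): fills=#4x#7:4@103; bids=[#2:3@97] asks=[#5:3@105]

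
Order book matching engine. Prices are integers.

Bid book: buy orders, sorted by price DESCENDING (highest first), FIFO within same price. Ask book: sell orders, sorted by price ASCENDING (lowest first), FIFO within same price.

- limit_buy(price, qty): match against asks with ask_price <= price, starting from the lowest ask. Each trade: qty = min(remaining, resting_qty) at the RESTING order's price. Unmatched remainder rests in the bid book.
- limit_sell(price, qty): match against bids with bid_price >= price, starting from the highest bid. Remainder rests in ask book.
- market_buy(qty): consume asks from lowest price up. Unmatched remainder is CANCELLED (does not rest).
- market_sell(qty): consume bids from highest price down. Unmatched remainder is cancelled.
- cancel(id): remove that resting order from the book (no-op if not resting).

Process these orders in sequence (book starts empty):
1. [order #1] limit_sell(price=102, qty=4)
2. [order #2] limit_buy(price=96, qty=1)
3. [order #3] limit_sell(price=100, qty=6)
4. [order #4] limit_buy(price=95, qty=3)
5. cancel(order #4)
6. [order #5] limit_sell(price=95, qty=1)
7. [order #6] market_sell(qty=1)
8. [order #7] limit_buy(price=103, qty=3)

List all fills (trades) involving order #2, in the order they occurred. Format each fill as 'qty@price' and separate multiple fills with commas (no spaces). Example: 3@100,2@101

Answer: 1@96

Derivation:
After op 1 [order #1] limit_sell(price=102, qty=4): fills=none; bids=[-] asks=[#1:4@102]
After op 2 [order #2] limit_buy(price=96, qty=1): fills=none; bids=[#2:1@96] asks=[#1:4@102]
After op 3 [order #3] limit_sell(price=100, qty=6): fills=none; bids=[#2:1@96] asks=[#3:6@100 #1:4@102]
After op 4 [order #4] limit_buy(price=95, qty=3): fills=none; bids=[#2:1@96 #4:3@95] asks=[#3:6@100 #1:4@102]
After op 5 cancel(order #4): fills=none; bids=[#2:1@96] asks=[#3:6@100 #1:4@102]
After op 6 [order #5] limit_sell(price=95, qty=1): fills=#2x#5:1@96; bids=[-] asks=[#3:6@100 #1:4@102]
After op 7 [order #6] market_sell(qty=1): fills=none; bids=[-] asks=[#3:6@100 #1:4@102]
After op 8 [order #7] limit_buy(price=103, qty=3): fills=#7x#3:3@100; bids=[-] asks=[#3:3@100 #1:4@102]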